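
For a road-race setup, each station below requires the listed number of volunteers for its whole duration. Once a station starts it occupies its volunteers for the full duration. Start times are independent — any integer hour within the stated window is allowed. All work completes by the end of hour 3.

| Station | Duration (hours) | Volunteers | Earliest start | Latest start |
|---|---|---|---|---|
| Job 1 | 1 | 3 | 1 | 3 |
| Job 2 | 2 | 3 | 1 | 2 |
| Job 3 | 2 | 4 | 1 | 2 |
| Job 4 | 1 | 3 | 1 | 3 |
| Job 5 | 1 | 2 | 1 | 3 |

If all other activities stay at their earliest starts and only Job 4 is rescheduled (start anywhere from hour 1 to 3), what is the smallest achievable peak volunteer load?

Job 4@1: h1:15  h2:7  h3:0 → peak 15
Job 4@2: h1:12  h2:10  h3:0 → peak 12
Job 4@3: h1:12  h2:7  h3:3 → peak 12
Best is Job 4@2, peak 12.

12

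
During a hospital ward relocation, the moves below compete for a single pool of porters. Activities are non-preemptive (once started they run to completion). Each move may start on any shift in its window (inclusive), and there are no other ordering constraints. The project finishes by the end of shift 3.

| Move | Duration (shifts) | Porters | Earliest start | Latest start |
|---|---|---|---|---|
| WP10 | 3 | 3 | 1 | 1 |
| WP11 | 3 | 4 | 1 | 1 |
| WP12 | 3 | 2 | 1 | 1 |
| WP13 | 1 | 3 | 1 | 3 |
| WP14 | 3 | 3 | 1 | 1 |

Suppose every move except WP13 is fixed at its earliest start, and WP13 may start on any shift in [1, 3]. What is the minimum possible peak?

WP13@1: s1:15  s2:12  s3:12 → peak 15
WP13@2: s1:12  s2:15  s3:12 → peak 15
WP13@3: s1:12  s2:12  s3:15 → peak 15
Best is WP13@1, peak 15.

15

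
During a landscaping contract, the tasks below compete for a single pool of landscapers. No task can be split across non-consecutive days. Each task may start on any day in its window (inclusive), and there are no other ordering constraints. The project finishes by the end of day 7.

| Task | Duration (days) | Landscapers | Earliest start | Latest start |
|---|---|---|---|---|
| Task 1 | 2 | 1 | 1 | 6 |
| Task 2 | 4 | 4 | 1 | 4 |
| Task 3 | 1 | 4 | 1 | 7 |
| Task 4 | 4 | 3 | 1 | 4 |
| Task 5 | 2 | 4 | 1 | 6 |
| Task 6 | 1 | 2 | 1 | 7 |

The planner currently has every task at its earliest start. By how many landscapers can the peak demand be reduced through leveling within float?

11

Early-start peak: d1:18  d2:12  d3:7  d4:7  d5:0  d6:0  d7:0 ⇒ 18.
Leveled (Task 1@1, Task 2@1, Task 3@5, Task 4@3, Task 5@6, Task 6@1): d1:7  d2:5  d3:7  d4:7  d5:7  d6:7  d7:4 ⇒ 7.
Reduction 18 − 7 = 11.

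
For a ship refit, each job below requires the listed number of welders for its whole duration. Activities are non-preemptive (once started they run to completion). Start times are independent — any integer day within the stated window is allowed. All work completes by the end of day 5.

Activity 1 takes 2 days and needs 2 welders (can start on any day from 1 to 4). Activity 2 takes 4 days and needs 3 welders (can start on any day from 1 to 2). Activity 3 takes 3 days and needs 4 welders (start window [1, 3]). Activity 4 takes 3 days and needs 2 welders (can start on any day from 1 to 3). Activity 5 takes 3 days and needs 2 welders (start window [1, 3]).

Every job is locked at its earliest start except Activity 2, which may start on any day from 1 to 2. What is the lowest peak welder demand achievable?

Activity 2@1: d1:13  d2:13  d3:11  d4:3  d5:0 → peak 13
Activity 2@2: d1:10  d2:13  d3:11  d4:3  d5:3 → peak 13
Best is Activity 2@1, peak 13.

13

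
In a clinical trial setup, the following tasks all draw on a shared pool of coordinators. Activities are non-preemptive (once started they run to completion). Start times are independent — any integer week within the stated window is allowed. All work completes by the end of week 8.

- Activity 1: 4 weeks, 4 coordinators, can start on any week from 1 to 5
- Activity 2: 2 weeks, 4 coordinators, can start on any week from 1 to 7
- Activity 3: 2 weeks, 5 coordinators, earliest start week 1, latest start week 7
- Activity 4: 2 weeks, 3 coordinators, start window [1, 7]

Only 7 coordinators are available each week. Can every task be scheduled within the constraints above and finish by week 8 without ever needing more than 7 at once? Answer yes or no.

yes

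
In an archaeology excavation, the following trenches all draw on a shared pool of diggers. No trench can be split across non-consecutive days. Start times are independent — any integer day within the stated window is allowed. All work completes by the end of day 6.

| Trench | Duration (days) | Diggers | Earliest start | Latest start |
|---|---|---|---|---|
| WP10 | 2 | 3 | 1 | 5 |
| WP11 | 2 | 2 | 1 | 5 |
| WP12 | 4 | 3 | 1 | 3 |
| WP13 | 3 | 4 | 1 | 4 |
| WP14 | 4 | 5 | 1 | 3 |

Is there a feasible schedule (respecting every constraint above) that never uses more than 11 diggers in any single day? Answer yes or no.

The minimum achievable peak is 12; 11 < 12, so no feasible schedule stays within the cap.

no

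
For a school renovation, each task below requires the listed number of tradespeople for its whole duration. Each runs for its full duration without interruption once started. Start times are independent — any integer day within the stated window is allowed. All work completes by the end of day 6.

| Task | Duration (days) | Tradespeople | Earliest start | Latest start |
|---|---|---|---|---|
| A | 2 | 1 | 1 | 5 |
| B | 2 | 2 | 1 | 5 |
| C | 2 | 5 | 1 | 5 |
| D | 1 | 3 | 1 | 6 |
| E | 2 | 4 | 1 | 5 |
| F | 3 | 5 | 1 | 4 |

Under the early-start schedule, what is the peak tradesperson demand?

20

Early-start schedule: A@1, B@1, C@1, D@1, E@1, F@1.
Load per day: day 1: 20, day 2: 17, day 3: 5, day 4: 0, day 5: 0, day 6: 0.
Peak is 20.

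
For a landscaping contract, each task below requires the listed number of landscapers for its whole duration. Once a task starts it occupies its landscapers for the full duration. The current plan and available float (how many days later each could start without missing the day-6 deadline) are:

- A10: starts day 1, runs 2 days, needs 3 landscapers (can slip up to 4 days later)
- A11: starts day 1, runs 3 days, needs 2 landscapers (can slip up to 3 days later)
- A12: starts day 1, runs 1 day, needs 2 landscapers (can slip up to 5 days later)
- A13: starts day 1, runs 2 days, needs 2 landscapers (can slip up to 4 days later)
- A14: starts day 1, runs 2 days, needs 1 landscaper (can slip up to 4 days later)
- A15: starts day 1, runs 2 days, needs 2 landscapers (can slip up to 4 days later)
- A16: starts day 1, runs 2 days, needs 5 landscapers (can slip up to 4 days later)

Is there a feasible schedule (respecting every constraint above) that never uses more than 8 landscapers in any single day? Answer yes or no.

Schedule A10@1, A11@1, A12@4, A13@3, A14@1, A15@3, A16@5: d1:6  d2:6  d3:6  d4:6  d5:5  d6:5 — peak 6 ≤ 8.

yes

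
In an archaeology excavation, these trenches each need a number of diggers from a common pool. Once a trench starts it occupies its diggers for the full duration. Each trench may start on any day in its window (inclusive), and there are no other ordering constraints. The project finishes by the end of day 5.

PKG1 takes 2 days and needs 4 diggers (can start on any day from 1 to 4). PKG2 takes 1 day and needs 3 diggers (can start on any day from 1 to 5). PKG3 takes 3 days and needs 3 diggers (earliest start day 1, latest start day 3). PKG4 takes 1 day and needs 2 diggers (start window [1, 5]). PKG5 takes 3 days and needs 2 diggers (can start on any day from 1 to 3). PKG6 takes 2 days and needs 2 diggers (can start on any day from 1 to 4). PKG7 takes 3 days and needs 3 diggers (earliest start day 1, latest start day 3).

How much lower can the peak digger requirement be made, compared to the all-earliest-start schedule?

Early-start peak: d1:19  d2:14  d3:8  d4:0  d5:0 ⇒ 19.
Leveled (PKG1@1, PKG2@1, PKG3@2, PKG4@5, PKG5@1, PKG6@4, PKG7@3): d1:9  d2:9  d3:8  d4:8  d5:7 ⇒ 9.
Reduction 19 − 9 = 10.

10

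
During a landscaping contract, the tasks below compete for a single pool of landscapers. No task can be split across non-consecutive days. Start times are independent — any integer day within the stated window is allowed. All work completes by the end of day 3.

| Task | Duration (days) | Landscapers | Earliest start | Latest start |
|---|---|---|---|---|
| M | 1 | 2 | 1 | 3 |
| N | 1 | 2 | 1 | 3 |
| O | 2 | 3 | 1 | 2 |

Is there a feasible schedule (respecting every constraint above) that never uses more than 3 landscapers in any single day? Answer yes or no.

no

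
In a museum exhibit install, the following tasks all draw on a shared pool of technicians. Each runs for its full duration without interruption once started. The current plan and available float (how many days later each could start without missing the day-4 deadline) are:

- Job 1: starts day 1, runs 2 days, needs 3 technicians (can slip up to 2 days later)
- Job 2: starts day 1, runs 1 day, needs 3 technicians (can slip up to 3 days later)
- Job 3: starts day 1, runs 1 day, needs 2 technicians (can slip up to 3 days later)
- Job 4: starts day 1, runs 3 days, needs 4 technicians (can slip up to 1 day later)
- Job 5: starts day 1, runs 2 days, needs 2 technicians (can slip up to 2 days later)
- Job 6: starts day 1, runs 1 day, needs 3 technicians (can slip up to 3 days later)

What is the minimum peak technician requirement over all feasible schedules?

8

Early-start (Job 1@1, Job 2@1, Job 3@1, Job 4@1, Job 5@1, Job 6@1) gives peak 17: d1:17  d2:9  d3:4  d4:0.
Shift Job 2→4, Job 3→3, Job 5→3, Job 6→4.
Schedule Job 1@1, Job 2@4, Job 3@3, Job 4@1, Job 5@3, Job 6@4: d1:7  d2:7  d3:8  d4:8 — peak 8.
Total technician-days = 30 over 4 days ⇒ peak ≥ ⌈30/4⌉ = 8, so 8 is optimal.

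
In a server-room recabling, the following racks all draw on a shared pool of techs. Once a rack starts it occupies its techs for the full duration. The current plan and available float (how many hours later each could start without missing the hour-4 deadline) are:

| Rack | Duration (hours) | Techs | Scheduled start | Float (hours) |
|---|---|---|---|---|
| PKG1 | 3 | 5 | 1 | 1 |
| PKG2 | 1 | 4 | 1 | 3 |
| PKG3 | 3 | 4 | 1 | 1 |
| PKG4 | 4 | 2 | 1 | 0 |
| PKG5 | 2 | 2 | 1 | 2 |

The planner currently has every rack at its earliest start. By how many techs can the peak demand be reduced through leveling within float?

4

Early-start peak: h1:17  h2:13  h3:11  h4:2 ⇒ 17.
Leveled (PKG1@1, PKG2@1, PKG3@2, PKG4@1, PKG5@1): h1:13  h2:13  h3:11  h4:6 ⇒ 13.
Reduction 17 − 13 = 4.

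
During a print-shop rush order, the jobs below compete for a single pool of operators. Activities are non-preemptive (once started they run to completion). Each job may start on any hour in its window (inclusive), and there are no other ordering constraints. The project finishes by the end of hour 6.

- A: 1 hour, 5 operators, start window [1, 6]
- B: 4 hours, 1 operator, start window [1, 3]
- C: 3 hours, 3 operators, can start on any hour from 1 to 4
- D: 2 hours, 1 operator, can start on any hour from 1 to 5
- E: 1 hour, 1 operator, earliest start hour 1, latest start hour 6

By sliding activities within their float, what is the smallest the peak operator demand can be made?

5

Early-start (A@1, B@1, C@1, D@1, E@1) gives peak 11: h1:11  h2:5  h3:4  h4:1  h5:0  h6:0.
Shift B→2, C→2, D→2, E→4.
Schedule A@1, B@2, C@2, D@2, E@4: h1:5  h2:5  h3:5  h4:5  h5:1  h6:0 — peak 5.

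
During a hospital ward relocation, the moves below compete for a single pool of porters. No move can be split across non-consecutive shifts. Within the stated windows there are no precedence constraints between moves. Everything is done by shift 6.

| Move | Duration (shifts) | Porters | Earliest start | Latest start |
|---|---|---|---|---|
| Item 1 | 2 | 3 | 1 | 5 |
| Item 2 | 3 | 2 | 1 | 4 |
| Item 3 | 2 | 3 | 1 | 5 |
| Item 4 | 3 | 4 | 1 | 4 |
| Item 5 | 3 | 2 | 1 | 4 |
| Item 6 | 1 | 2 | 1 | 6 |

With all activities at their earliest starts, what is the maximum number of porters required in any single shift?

Early-start schedule: Item 1@1, Item 2@1, Item 3@1, Item 4@1, Item 5@1, Item 6@1.
Load per shift: shift 1: 16, shift 2: 14, shift 3: 8, shift 4: 0, shift 5: 0, shift 6: 0.
Peak is 16.

16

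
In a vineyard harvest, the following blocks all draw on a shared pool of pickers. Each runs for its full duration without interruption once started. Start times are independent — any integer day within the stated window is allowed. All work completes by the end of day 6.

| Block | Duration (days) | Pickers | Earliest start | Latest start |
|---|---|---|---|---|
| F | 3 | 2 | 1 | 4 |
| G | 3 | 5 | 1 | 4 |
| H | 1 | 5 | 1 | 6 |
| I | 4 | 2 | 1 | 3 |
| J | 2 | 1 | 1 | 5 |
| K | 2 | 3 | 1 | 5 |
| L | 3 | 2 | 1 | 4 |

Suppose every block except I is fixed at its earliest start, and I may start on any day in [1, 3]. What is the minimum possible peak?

18

I@1: d1:20  d2:15  d3:11  d4:2  d5:0  d6:0 → peak 20
I@2: d1:18  d2:15  d3:11  d4:2  d5:2  d6:0 → peak 18
I@3: d1:18  d2:13  d3:11  d4:2  d5:2  d6:2 → peak 18
Best is I@2, peak 18.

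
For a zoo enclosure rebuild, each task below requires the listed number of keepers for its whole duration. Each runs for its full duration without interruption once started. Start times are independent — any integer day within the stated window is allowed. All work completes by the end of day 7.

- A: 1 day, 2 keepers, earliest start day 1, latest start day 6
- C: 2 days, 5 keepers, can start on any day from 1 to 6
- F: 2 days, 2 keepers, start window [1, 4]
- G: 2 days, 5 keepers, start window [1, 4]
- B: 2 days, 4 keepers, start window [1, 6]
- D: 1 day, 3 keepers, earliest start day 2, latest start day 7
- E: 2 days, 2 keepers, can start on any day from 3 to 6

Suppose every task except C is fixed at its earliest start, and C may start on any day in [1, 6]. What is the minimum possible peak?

14

C@1: d1:18  d2:19  d3:2  d4:2  d5:0  d6:0  d7:0 → peak 19
C@2: d1:13  d2:19  d3:7  d4:2  d5:0  d6:0  d7:0 → peak 19
C@3: d1:13  d2:14  d3:7  d4:7  d5:0  d6:0  d7:0 → peak 14
C@4: d1:13  d2:14  d3:2  d4:7  d5:5  d6:0  d7:0 → peak 14
C@5: d1:13  d2:14  d3:2  d4:2  d5:5  d6:5  d7:0 → peak 14
C@6: d1:13  d2:14  d3:2  d4:2  d5:0  d6:5  d7:5 → peak 14
Best is C@3, peak 14.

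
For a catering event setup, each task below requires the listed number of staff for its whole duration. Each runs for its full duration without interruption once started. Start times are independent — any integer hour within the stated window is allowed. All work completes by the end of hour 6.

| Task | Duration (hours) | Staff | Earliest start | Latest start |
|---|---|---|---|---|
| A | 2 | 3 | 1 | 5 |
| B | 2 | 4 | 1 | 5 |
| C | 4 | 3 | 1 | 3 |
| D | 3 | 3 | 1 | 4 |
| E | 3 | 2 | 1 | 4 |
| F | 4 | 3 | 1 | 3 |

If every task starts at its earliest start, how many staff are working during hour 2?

At early start, hour 2 has: A, B, C, D, E, F.
Demand: 3 + 4 + 3 + 3 + 2 + 3 = 18.

18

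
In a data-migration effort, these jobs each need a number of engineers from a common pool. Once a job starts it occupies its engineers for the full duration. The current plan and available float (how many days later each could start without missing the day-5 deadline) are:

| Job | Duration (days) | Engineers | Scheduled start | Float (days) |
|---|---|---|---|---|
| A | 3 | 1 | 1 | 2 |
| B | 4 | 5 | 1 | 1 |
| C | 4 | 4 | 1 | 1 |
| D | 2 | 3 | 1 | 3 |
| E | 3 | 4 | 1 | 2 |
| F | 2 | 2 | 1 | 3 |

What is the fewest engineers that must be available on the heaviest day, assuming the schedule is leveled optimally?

14

Early-start (A@1, B@1, C@1, D@1, E@1, F@1) gives peak 19: d1:19  d2:19  d3:14  d4:9  d5:0.
Shift D→4, F→4.
Schedule A@1, B@1, C@1, D@4, E@1, F@4: d1:14  d2:14  d3:14  d4:14  d5:5 — peak 14.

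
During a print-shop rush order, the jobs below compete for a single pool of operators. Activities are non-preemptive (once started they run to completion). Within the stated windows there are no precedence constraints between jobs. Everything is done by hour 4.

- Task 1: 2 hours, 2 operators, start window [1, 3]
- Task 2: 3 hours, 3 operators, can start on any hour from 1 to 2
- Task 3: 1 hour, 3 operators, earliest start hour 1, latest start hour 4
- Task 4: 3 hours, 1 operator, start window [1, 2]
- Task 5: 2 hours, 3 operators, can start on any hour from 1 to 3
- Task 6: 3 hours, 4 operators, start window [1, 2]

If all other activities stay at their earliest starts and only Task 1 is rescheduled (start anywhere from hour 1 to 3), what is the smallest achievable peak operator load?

14

Task 1@1: h1:16  h2:13  h3:8  h4:0 → peak 16
Task 1@2: h1:14  h2:13  h3:10  h4:0 → peak 14
Task 1@3: h1:14  h2:11  h3:10  h4:2 → peak 14
Best is Task 1@2, peak 14.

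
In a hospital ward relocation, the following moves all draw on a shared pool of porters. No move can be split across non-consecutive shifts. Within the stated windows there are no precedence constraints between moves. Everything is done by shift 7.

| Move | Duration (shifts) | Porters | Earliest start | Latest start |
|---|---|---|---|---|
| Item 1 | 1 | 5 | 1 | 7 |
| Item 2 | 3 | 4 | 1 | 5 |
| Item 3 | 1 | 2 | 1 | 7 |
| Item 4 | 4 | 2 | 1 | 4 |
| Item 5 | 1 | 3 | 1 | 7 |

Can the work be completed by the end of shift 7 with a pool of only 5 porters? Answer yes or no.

no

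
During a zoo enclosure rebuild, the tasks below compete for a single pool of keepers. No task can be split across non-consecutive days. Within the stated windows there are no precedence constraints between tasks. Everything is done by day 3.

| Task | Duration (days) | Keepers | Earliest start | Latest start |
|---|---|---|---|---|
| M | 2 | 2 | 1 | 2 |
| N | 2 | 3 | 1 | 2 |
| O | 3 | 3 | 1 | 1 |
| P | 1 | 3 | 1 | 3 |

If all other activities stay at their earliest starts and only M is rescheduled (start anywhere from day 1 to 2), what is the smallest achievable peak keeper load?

9

M@1: d1:11  d2:8  d3:3 → peak 11
M@2: d1:9  d2:8  d3:5 → peak 9
Best is M@2, peak 9.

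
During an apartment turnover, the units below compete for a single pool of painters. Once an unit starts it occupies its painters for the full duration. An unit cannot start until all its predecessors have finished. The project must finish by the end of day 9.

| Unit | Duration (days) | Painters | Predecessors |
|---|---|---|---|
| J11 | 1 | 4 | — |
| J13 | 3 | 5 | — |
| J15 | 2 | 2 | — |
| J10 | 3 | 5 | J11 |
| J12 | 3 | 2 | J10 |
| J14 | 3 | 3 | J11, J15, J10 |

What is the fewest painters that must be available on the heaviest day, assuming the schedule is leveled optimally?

Early-start (J11@1, J13@1, J15@1, J10@2, J12@5, J14@5) gives peak 12: d1:11  d2:12  d3:10  d4:5  d5:5  d6:5  d7:5  d8:0  d9:0.
Shift J15→2, J10→4, J12→7, J14→7.
Schedule J11@1, J13@1, J15@2, J10@4, J12@7, J14@7: d1:9  d2:7  d3:7  d4:5  d5:5  d6:5  d7:5  d8:5  d9:5 — peak 9.

9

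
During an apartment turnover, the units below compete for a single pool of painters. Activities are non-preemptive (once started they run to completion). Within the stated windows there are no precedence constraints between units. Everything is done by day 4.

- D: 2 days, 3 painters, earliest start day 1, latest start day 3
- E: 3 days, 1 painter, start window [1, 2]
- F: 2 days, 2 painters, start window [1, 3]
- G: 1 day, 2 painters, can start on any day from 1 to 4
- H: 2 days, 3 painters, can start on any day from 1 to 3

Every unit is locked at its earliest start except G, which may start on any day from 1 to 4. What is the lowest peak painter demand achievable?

G@1: d1:11  d2:9  d3:1  d4:0 → peak 11
G@2: d1:9  d2:11  d3:1  d4:0 → peak 11
G@3: d1:9  d2:9  d3:3  d4:0 → peak 9
G@4: d1:9  d2:9  d3:1  d4:2 → peak 9
Best is G@3, peak 9.

9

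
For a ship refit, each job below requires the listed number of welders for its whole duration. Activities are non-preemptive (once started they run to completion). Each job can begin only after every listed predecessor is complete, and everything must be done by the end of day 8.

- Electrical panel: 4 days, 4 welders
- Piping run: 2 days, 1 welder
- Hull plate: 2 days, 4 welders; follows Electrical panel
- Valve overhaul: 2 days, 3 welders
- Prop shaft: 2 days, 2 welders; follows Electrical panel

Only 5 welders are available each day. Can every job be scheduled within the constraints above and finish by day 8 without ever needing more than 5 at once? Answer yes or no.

yes

Schedule Electrical panel@1, Piping run@1, Hull plate@5, Valve overhaul@7, Prop shaft@7: d1:5  d2:5  d3:4  d4:4  d5:4  d6:4  d7:5  d8:5 — peak 5 ≤ 5.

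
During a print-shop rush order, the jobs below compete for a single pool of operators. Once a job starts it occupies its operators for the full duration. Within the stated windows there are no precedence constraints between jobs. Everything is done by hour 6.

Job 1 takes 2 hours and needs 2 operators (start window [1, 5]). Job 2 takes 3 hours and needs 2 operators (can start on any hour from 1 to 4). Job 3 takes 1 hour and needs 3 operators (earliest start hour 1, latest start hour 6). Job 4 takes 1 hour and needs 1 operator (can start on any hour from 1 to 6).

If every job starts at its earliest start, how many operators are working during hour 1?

8

At early start, hour 1 has: Job 1, Job 2, Job 3, Job 4.
Demand: 2 + 2 + 3 + 1 = 8.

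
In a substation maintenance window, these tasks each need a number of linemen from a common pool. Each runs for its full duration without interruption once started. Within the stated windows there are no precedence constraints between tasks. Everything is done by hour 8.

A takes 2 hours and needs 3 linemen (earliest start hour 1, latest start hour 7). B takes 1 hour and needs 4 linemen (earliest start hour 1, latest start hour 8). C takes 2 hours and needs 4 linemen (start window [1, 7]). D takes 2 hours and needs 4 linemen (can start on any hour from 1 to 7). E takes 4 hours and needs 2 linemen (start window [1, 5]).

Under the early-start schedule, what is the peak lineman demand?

Early-start schedule: A@1, B@1, C@1, D@1, E@1.
Load per hour: hour 1: 17, hour 2: 13, hour 3: 2, hour 4: 2, hour 5: 0, hour 6: 0, hour 7: 0, hour 8: 0.
Peak is 17.

17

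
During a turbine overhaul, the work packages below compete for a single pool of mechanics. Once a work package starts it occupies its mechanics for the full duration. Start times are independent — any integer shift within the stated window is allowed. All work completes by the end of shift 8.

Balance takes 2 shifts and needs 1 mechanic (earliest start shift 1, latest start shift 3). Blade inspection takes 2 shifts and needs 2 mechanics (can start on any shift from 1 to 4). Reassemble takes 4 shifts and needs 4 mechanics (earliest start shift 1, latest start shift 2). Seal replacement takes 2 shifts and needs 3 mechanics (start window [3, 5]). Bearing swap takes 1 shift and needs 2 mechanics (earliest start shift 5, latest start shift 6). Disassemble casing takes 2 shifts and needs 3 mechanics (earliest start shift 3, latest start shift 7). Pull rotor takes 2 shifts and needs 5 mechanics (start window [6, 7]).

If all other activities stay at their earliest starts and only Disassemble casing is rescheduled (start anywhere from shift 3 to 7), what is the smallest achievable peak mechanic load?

8

Disassemble casing@3: s1:7  s2:7  s3:10  s4:10  s5:2  s6:5  s7:5  s8:0 → peak 10
Disassemble casing@4: s1:7  s2:7  s3:7  s4:10  s5:5  s6:5  s7:5  s8:0 → peak 10
Disassemble casing@5: s1:7  s2:7  s3:7  s4:7  s5:5  s6:8  s7:5  s8:0 → peak 8
Disassemble casing@6: s1:7  s2:7  s3:7  s4:7  s5:2  s6:8  s7:8  s8:0 → peak 8
Disassemble casing@7: s1:7  s2:7  s3:7  s4:7  s5:2  s6:5  s7:8  s8:3 → peak 8
Best is Disassemble casing@5, peak 8.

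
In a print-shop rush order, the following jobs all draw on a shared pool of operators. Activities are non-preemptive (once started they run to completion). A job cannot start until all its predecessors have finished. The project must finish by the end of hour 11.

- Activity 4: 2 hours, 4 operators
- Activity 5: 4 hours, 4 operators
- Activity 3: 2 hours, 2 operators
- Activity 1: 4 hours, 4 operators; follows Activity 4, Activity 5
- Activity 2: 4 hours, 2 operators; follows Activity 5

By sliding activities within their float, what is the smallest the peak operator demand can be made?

6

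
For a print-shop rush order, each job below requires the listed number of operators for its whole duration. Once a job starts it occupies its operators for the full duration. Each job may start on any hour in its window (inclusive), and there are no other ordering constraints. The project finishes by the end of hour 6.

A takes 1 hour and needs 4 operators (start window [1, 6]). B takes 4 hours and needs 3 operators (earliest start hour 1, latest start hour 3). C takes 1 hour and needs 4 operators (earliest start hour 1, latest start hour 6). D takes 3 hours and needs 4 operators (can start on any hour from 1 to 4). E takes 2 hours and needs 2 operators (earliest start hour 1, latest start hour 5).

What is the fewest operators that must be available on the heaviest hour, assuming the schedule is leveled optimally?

7

Early-start (A@1, B@1, C@1, D@1, E@1) gives peak 17: h1:17  h2:9  h3:7  h4:3  h5:0  h6:0.
Shift C→2, D→3, E→5.
Schedule A@1, B@1, C@2, D@3, E@5: h1:7  h2:7  h3:7  h4:7  h5:6  h6:2 — peak 7.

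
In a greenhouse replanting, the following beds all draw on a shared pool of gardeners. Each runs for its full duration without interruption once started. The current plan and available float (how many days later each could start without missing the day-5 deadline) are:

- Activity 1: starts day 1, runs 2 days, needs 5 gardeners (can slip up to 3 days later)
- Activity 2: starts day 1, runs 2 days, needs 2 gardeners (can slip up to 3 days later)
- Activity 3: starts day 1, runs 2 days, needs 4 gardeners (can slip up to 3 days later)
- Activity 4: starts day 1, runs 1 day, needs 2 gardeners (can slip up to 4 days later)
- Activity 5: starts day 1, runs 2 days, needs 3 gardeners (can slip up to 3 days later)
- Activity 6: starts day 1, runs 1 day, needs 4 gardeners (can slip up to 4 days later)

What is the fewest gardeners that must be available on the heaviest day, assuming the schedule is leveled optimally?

7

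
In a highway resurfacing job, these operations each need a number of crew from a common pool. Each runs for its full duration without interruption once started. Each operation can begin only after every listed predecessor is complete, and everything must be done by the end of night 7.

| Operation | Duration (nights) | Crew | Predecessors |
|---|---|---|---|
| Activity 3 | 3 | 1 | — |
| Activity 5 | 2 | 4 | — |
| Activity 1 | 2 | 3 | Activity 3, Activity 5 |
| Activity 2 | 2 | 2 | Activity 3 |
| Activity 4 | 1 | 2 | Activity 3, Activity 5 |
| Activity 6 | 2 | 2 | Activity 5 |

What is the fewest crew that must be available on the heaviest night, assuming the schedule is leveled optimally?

5

Early-start (Activity 3@1, Activity 5@1, Activity 1@4, Activity 2@4, Activity 4@4, Activity 6@3) gives peak 9: n1:5  n2:5  n3:3  n4:9  n5:5  n6:0  n7:0.
Shift Activity 4→6, Activity 6→6.
Schedule Activity 3@1, Activity 5@1, Activity 1@4, Activity 2@4, Activity 4@6, Activity 6@6: n1:5  n2:5  n3:1  n4:5  n5:5  n6:4  n7:2 — peak 5.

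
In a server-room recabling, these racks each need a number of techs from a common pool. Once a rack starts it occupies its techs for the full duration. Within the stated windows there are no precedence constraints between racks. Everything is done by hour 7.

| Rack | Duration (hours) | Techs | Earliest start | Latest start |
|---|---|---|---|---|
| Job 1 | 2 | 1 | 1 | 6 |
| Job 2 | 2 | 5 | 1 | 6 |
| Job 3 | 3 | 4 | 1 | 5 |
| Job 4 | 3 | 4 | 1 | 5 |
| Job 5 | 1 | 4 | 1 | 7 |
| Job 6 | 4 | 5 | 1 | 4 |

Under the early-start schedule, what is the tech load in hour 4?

5

At early start, hour 4 has: Job 6.
Demand: 5 = 5.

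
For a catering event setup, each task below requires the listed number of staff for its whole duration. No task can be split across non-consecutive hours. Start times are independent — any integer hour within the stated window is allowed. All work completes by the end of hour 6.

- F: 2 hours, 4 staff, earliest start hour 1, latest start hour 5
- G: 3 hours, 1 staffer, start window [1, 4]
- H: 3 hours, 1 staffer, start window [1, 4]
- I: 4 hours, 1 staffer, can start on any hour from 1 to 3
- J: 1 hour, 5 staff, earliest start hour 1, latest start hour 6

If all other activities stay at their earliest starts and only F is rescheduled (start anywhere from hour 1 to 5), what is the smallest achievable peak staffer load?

8

F@1: h1:12  h2:7  h3:3  h4:1  h5:0  h6:0 → peak 12
F@2: h1:8  h2:7  h3:7  h4:1  h5:0  h6:0 → peak 8
F@3: h1:8  h2:3  h3:7  h4:5  h5:0  h6:0 → peak 8
F@4: h1:8  h2:3  h3:3  h4:5  h5:4  h6:0 → peak 8
F@5: h1:8  h2:3  h3:3  h4:1  h5:4  h6:4 → peak 8
Best is F@2, peak 8.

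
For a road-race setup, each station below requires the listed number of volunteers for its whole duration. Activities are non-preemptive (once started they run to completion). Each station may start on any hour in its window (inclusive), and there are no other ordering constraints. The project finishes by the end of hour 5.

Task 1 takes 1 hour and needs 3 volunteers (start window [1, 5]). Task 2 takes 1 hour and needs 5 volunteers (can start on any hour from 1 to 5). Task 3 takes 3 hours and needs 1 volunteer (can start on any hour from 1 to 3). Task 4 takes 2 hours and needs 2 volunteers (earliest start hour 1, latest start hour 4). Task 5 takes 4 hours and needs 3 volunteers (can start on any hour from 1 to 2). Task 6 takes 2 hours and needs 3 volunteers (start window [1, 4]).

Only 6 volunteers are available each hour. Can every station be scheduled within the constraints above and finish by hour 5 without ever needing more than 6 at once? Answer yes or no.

Total volunteer-hours = 33; over 5 hours the average is 33/5 > 6, so some hour must exceed 6.

no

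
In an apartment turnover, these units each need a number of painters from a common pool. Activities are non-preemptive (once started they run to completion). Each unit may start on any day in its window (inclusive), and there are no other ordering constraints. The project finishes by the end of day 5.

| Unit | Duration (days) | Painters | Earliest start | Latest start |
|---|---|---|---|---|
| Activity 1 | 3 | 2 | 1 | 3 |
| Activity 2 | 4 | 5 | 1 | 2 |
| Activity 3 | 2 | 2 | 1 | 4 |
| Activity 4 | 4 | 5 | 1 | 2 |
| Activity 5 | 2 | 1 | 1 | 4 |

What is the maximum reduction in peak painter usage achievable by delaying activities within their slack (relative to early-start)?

2

Early-start peak: d1:15  d2:15  d3:12  d4:10  d5:0 ⇒ 15.
Leveled (Activity 1@1, Activity 2@1, Activity 3@4, Activity 4@1, Activity 5@1): d1:13  d2:13  d3:12  d4:12  d5:2 ⇒ 13.
Reduction 15 − 13 = 2.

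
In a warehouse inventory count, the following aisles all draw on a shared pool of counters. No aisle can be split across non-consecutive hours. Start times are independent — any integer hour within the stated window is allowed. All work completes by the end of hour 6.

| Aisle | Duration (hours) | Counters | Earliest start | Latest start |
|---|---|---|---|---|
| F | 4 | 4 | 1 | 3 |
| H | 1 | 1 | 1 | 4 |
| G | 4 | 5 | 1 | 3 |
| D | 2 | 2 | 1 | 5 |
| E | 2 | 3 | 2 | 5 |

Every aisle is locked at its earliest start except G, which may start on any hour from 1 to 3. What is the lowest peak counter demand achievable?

12

G@1: h1:12  h2:14  h3:12  h4:9  h5:0  h6:0 → peak 14
G@2: h1:7  h2:14  h3:12  h4:9  h5:5  h6:0 → peak 14
G@3: h1:7  h2:9  h3:12  h4:9  h5:5  h6:5 → peak 12
Best is G@3, peak 12.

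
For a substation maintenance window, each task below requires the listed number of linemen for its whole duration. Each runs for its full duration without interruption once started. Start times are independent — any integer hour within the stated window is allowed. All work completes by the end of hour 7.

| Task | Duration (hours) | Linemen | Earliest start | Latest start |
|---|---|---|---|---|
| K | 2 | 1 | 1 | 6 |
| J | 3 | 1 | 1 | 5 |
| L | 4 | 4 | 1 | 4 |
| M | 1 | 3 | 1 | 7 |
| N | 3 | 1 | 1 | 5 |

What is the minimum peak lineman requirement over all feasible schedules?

5

Early-start (K@1, J@1, L@1, M@1, N@1) gives peak 10: h1:10  h2:7  h3:6  h4:4  h5:0  h6:0  h7:0.
Shift L→3, N→4.
Schedule K@1, J@1, L@3, M@1, N@4: h1:5  h2:2  h3:5  h4:5  h5:5  h6:5  h7:0 — peak 5.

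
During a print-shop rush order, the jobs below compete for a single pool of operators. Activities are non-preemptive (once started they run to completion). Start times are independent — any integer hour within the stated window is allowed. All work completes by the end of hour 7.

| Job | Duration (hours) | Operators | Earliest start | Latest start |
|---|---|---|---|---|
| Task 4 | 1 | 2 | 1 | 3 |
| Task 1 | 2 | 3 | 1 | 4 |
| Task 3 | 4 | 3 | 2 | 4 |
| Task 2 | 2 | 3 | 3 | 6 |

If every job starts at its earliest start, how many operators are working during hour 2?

6

At early start, hour 2 has: Task 1, Task 3.
Demand: 3 + 3 = 6.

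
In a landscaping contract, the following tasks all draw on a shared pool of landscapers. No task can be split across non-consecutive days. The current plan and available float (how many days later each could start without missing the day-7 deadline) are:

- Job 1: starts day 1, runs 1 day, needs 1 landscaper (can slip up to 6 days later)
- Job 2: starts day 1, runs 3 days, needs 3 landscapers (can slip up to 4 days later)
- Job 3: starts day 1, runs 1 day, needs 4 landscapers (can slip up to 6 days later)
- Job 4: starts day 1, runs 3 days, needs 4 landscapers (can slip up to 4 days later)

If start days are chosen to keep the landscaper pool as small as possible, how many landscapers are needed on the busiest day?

4

Early-start (Job 1@1, Job 2@1, Job 3@1, Job 4@1) gives peak 12: d1:12  d2:7  d3:7  d4:0  d5:0  d6:0  d7:0.
Shift Job 3→4, Job 4→5.
Schedule Job 1@1, Job 2@1, Job 3@4, Job 4@5: d1:4  d2:3  d3:3  d4:4  d5:4  d6:4  d7:4 — peak 4.
Total landscaper-days = 26 over 7 days ⇒ peak ≥ ⌈26/7⌉ = 4, so 4 is optimal.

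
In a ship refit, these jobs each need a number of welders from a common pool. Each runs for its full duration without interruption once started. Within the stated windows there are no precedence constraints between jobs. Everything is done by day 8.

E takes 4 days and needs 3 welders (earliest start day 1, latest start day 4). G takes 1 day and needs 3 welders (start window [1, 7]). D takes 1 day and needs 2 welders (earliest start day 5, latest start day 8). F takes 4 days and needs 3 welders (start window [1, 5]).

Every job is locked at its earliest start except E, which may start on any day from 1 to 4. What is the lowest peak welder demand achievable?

E@1: d1:9  d2:6  d3:6  d4:6  d5:2  d6:0  d7:0  d8:0 → peak 9
E@2: d1:6  d2:6  d3:6  d4:6  d5:5  d6:0  d7:0  d8:0 → peak 6
E@3: d1:6  d2:3  d3:6  d4:6  d5:5  d6:3  d7:0  d8:0 → peak 6
E@4: d1:6  d2:3  d3:3  d4:6  d5:5  d6:3  d7:3  d8:0 → peak 6
Best is E@2, peak 6.

6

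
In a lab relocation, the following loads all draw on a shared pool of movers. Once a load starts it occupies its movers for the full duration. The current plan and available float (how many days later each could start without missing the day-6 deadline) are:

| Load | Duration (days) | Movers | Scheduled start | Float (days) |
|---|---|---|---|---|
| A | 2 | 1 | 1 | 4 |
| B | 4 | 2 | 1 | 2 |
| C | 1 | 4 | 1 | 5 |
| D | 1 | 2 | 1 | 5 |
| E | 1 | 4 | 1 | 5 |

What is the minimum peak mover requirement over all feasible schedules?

Early-start (A@1, B@1, C@1, D@1, E@1) gives peak 13: d1:13  d2:3  d3:2  d4:2  d5:0  d6:0.
Shift C→5, D→3, E→6.
Schedule A@1, B@1, C@5, D@3, E@6: d1:3  d2:3  d3:4  d4:2  d5:4  d6:4 — peak 4.
Total mover-days = 20 over 6 days ⇒ peak ≥ ⌈20/6⌉ = 4, so 4 is optimal.

4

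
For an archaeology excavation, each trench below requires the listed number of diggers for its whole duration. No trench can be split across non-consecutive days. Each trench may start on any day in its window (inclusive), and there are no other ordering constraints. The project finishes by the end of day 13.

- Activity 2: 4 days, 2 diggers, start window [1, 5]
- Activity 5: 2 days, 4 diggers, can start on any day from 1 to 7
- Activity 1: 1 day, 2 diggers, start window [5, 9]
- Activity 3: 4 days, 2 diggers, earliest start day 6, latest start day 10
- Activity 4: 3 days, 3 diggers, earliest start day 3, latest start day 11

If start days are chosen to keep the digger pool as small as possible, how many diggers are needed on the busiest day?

Early-start (Activity 2@1, Activity 5@1, Activity 1@5, Activity 3@6, Activity 4@3) gives peak 6: d1:6  d2:6  d3:5  d4:5  d5:5  d6:2  d7:2  d8:2  d9:2  d10:0  d11:0  d12:0  d13:0.
Shift Activity 5→5, Activity 1→7, Activity 3→7, Activity 4→11.
Schedule Activity 2@1, Activity 5@5, Activity 1@7, Activity 3@7, Activity 4@11: d1:2  d2:2  d3:2  d4:2  d5:4  d6:4  d7:4  d8:2  d9:2  d10:2  d11:3  d12:3  d13:3 — peak 4.

4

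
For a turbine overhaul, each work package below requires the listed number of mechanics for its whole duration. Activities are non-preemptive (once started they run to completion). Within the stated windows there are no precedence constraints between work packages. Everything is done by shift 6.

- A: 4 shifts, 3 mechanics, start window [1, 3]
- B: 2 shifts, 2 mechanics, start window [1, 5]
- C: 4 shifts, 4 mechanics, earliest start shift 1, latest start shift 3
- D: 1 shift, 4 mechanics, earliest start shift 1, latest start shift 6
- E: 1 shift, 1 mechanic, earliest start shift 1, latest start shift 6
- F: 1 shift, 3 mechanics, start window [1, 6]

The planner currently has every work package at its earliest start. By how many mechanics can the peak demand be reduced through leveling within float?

10

Early-start peak: s1:17  s2:9  s3:7  s4:7  s5:0  s6:0 ⇒ 17.
Leveled (A@1, B@5, C@1, D@5, E@5, F@6): s1:7  s2:7  s3:7  s4:7  s5:7  s6:5 ⇒ 7.
Reduction 17 − 7 = 10.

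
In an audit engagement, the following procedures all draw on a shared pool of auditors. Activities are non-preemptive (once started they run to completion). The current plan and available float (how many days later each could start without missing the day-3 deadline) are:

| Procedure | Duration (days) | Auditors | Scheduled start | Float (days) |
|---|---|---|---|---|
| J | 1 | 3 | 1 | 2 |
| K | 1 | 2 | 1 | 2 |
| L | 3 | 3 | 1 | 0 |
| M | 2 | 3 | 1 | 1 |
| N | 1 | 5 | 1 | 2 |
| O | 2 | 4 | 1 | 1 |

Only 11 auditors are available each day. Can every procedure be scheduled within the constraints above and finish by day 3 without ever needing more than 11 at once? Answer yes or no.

The minimum achievable peak is 12; 11 < 12, so no feasible schedule stays within the cap.

no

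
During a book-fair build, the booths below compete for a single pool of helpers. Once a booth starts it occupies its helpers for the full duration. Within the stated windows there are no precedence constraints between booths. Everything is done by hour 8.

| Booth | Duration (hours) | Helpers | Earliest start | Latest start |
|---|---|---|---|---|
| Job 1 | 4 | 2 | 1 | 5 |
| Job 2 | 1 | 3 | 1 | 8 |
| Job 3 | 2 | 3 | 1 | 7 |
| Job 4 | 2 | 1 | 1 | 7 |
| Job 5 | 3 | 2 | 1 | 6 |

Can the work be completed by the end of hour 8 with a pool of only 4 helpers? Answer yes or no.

yes

Schedule Job 1@1, Job 2@5, Job 3@6, Job 4@4, Job 5@1: h1:4  h2:4  h3:4  h4:3  h5:4  h6:3  h7:3  h8:0 — peak 4 ≤ 4.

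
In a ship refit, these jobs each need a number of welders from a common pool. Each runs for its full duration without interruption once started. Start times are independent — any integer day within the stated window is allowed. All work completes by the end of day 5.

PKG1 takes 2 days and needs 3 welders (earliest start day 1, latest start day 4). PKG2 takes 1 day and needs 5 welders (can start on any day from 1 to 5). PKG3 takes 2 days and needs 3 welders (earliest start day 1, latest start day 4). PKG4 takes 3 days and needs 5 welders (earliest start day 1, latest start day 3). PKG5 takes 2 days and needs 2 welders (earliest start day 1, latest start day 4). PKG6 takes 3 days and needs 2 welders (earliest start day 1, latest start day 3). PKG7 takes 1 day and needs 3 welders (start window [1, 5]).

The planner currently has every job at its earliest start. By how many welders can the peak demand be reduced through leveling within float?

13

Early-start peak: d1:23  d2:15  d3:7  d4:0  d5:0 ⇒ 23.
Leveled (PKG1@1, PKG2@1, PKG3@2, PKG4@3, PKG5@1, PKG6@2, PKG7@4): d1:10  d2:10  d3:10  d4:10  d5:5 ⇒ 10.
Reduction 23 − 10 = 13.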